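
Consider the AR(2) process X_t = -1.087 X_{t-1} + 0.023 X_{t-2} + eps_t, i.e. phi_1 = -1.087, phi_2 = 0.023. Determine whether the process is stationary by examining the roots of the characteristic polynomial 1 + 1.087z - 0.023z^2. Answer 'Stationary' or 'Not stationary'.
\text{Not stationary}

The AR(p) characteristic polynomial is P(z) = 1 + 1.087z - 0.023z^2.
Stationarity requires all roots to lie outside the unit circle, i.e. |z| > 1 for every root.
Set 1 + (1.087) z + (-0.023) z^2 = 0, i.e. a z^2 + b z + c = 0 with a = -0.023, b = 1.087, c = 1.
Discriminant D = b^2 - 4ac = (1.087)^2 - 4*(-0.023)*1 = 1.181569 - (-0.092) = 1.273569.
D >= 0, so the roots are real: z = (-b +/- sqrt(D)) / (2a) = (-1.087 +/- 1.128525) / (-0.046).
  z_1 = (-1.087 + 1.128525) / (-0.046) = -0.9027,   |z_1| = 0.9027.
  z_2 = (-1.087 - 1.128525) / (-0.046) = 48.1636,   |z_2| = 48.1636.
Moduli of all roots: 0.9027, 48.1636.
All moduli strictly greater than 1? No.
Verdict: Not stationary.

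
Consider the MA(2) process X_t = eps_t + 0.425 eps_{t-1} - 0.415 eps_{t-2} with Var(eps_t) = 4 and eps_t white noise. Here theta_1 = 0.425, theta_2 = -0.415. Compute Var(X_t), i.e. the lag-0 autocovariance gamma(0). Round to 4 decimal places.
\gamma(0) = 5.4114

For an MA(q) process X_t = eps_t + sum_i theta_i eps_{t-i} with
Var(eps_t) = sigma^2, the variance is
  gamma(0) = sigma^2 * (1 + sum_i theta_i^2).
  sum_i theta_i^2 = (0.425)^2 + (-0.415)^2 = 0.180625 + 0.172225 = 0.35285.
  gamma(0) = 4 * (1 + 0.35285) = 4 * 1.35285 = 5.4114.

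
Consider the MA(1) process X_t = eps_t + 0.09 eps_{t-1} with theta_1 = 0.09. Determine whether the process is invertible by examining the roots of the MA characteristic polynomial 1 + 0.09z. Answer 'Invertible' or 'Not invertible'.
\text{Invertible}

The MA(q) characteristic polynomial is P(z) = 1 + 0.09z.
Invertibility requires all roots to lie outside the unit circle, i.e. |z| > 1 for every root.
This is linear in z: 1 + (0.09) z = 0  =>  z = -1/(0.09) = -11.111111,  |z| = 11.111111.
Moduli of all roots: 11.1111.
All moduli strictly greater than 1? Yes.
Verdict: Invertible.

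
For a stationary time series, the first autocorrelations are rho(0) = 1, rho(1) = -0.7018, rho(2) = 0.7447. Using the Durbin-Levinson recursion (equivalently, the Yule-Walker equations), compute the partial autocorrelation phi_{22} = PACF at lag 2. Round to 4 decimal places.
\phi_{22} = 0.4969

The PACF at lag k is phi_{kk}, the last component of the solution
to the Yule-Walker system G_k phi = r_k where
  (G_k)_{ij} = rho(|i - j|), (r_k)_i = rho(i), i,j = 1..k.
Equivalently, Durbin-Levinson gives phi_{kk} iteratively:
  phi_{11} = rho(1)
  phi_{kk} = [rho(k) - sum_{j=1..k-1} phi_{k-1,j} rho(k-j)]
            / [1 - sum_{j=1..k-1} phi_{k-1,j} rho(j)],
  phi_{k,j} = phi_{k-1,j} - phi_{kk} phi_{k-1,k-j},  j = 1..k-1.
Step k = 1:
  phi_11 = rho(1) = -0.7018.
Step k = 2:
  phi_22 = [rho(2) - phi_11 rho(1)] / [1 - phi_11 rho(1)] = [0.7447 - (-0.7018)(-0.7018)] / [1 - (-0.7018)(-0.7018)]
         = 0.25217676 / 0.50747676 = 0.4969.
Therefore phi_{22} = 0.4969.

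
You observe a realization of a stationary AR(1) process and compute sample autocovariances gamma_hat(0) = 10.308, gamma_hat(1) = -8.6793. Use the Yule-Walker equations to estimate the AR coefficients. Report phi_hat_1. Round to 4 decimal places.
\hat\phi_{1} = -0.8420

The Yule-Walker equations for an AR(p) process read, in matrix form,
  Gamma_p phi = r_p,   with   (Gamma_p)_{ij} = gamma(|i - j|),
                       (r_p)_i = gamma(i),   i,j = 1..p.
Substitute the sample gammas (Toeplitz matrix and right-hand side of size 1):
  Gamma_p = [[10.308]]
  r_p     = [-8.6793]
With p = 1 this is the single equation gamma(0) phi_1 = gamma(1):
  phi_hat_1 = gamma(1) / gamma(0) = -8.6793 / 10.308 = -0.8420.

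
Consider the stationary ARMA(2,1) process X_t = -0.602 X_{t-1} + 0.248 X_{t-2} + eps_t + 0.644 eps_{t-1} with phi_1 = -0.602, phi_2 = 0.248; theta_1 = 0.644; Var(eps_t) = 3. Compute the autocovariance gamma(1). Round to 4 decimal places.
\gamma(1) = -0.1644

Multiply the model equation by X_{t-k} and take expectations. With theta_0 = psi_0 = 1 and psi_j the MA(infinity) weights, this gives
  gamma(k) - sum_i phi_i gamma(k-i) = c_k,
  c_k = sigma^2 * sum_{j=k..q} theta_j psi_{j-k}   (c_k = 0 for k > q),
using gamma(-m) = gamma(m).
psi-weights needed (psi_j = theta_j + sum_i phi_i psi_{j-i}):
  psi_1 = theta_1 + phi_1 = 0.644 + (-0.602) = 0.042
Right-hand sides:
  c_0 = sigma^2 (1 + theta_1 psi_1) = 3 * (1 + (0.644)(0.042)) = 3 * 1.027048 = 3.081144
  c_1 = sigma^2 theta_1 = 3 * (0.644) = 1.932
  c_2 = 0
Equations for k = 0, 1, 2 (AR order 2, c_2 = 0):
  (E0) gamma(0) = phi_1 gamma(1) + phi_2 gamma(2) + c_0
  (E1) gamma(1) = phi_1 gamma(0) + phi_2 gamma(1) + c_1
  (E2) gamma(2) = phi_1 gamma(1) + phi_2 gamma(0)
From (E1): gamma(1) = A gamma(0) + B with
  A = phi_1 / (1 - phi_2) = -0.602 / 0.752 = -0.800532,   B = c_1 / (1 - phi_2) = 1.932 / 0.752 = 2.569149.
Insert (E2) into (E0): gamma(0) (1 - phi_2^2) = phi_1 (1 + phi_2) gamma(1) + c_0.
  phi_1 (1 + phi_2) = (-0.602)(1.248) = -0.751296,   1 - phi_2^2 = 0.938496.
Replace gamma(1) by A gamma(0) + B and collect gamma(0):
  gamma(0) [0.938496 - (-0.751296)(-0.800532)] = (-0.751296)(2.569149) + 3.081144
  gamma(0) * 0.33706 = 1.150953
  gamma(0) = 1.150953 / 0.33706 = 3.414686.
  gamma(1) = A gamma(0) + B = (-0.800532)(3.414686) + (2.569149) = -0.164416.
Therefore gamma(1) = -0.1644 (to 4 decimal places).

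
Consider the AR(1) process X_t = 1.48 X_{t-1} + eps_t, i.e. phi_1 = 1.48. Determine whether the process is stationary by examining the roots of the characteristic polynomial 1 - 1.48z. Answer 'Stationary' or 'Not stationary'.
\text{Not stationary}

The AR(p) characteristic polynomial is P(z) = 1 - 1.48z.
Stationarity requires all roots to lie outside the unit circle, i.e. |z| > 1 for every root.
This is linear in z: 1 + (-1.48) z = 0  =>  z = -1/(-1.48) = 0.675676,  |z| = 0.675676.
Moduli of all roots: 0.6757.
All moduli strictly greater than 1? No.
Verdict: Not stationary.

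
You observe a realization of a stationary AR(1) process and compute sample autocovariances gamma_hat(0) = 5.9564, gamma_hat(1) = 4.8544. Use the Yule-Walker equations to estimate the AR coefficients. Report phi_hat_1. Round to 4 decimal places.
\hat\phi_{1} = 0.8150

The Yule-Walker equations for an AR(p) process read, in matrix form,
  Gamma_p phi = r_p,   with   (Gamma_p)_{ij} = gamma(|i - j|),
                       (r_p)_i = gamma(i),   i,j = 1..p.
Substitute the sample gammas (Toeplitz matrix and right-hand side of size 1):
  Gamma_p = [[5.9564]]
  r_p     = [4.8544]
With p = 1 this is the single equation gamma(0) phi_1 = gamma(1):
  phi_hat_1 = gamma(1) / gamma(0) = 4.8544 / 5.9564 = 0.8150.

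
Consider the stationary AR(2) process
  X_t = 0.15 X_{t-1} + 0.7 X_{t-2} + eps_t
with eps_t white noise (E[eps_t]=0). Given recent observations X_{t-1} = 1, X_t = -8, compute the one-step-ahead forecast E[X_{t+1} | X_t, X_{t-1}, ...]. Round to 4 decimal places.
E[X_{t+1} \mid \mathcal F_t] = -0.5000

For an AR(p) model X_t = c + sum_i phi_i X_{t-i} + eps_t, the
one-step-ahead conditional mean is
  E[X_{t+1} | X_t, ...] = c + sum_i phi_i X_{t+1-i}.
Substitute known values:
  E[X_{t+1} | ...] = (0.15) * (-8) + (0.7) * (1)
                   = -0.5000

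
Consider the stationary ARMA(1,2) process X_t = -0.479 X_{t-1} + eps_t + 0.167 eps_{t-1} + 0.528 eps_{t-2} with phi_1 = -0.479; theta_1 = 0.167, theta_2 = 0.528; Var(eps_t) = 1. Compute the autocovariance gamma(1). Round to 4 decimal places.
\gamma(1) = -0.8087

Multiply the model equation by X_{t-k} and take expectations. With theta_0 = psi_0 = 1 and psi_j the MA(infinity) weights, this gives
  gamma(k) - sum_i phi_i gamma(k-i) = c_k,
  c_k = sigma^2 * sum_{j=k..q} theta_j psi_{j-k}   (c_k = 0 for k > q),
using gamma(-m) = gamma(m).
psi-weights needed (psi_j = theta_j + sum_i phi_i psi_{j-i}):
  psi_1 = theta_1 + phi_1 = 0.167 + (-0.479) = -0.312
  psi_2 = theta_2 + phi_1 psi_1 = 0.528 + (-0.479)(-0.312) = 0.677448
Right-hand sides:
  c_0 = sigma^2 (1 + theta_1 psi_1 + theta_2 psi_2) = 1 * (1 + (0.167)(-0.312) + (0.528)(0.677448)) = 1 * 1.305589 = 1.305589
  c_1 = sigma^2 (theta_1 + theta_2 psi_1) = 1 * (0.167 + (0.528)(-0.312)) = 0.002264
  c_2 = sigma^2 theta_2 = 1 * (0.528) = 0.528
Equations for k = 0 and k = 1 (AR order 1):
  gamma(0) = phi_1 gamma(1) + c_0
  gamma(1) = phi_1 gamma(0) + c_1
Substituting the second into the first: gamma(0) (1 - phi_1^2) = c_0 + phi_1 c_1, so
  gamma(0) = (c_0 + phi_1 c_1) / (1 - phi_1^2) = (1.305589 + (-0.479)(0.002264)) / (1 - (-0.479)^2) = 1.304504 / 0.770559 = 1.692932.
  gamma(1) = phi_1 gamma(0) + c_1 = (-0.479)(1.692932) + (0.002264) = -0.80865.
Therefore gamma(1) = -0.8087 (to 4 decimal places).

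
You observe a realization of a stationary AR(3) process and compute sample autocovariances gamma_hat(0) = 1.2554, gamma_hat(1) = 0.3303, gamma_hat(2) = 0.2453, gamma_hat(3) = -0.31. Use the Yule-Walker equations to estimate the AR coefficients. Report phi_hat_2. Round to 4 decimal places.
\hat\phi_{2} = 0.2170

The Yule-Walker equations for an AR(p) process read, in matrix form,
  Gamma_p phi = r_p,   with   (Gamma_p)_{ij} = gamma(|i - j|),
                       (r_p)_i = gamma(i),   i,j = 1..p.
Substitute the sample gammas (Toeplitz matrix and right-hand side of size 3):
  Gamma_p = [[1.2554, 0.3303, 0.2453], [0.3303, 1.2554, 0.3303], [0.2453, 0.3303, 1.2554]]
  r_p     = [0.3303, 0.2453, -0.31]
Written out (R1..R3):
  (R1) 1.2554 phi_1 + 0.3303 phi_2 + 0.2453 phi_3 = 0.3303
  (R2) 0.3303 phi_1 + 1.2554 phi_2 + 0.3303 phi_3 = 0.2453
  (R3) 0.2453 phi_1 + 0.3303 phi_2 + 1.2554 phi_3 = -0.31
Gaussian elimination:
  R2 <- R2 - (0.3303/1.2554) R1 = R2 - (0.263103) R1:  1.168497 phi_2 + 0.265761 phi_3 = 0.158397
  R3 <- R3 - (0.2453/1.2554) R1 = R3 - (0.195396) R1:  0.265761 phi_2 + 1.207469 phi_3 = -0.374539
  R3 <- R3 - (0.265761/1.168497) R2 = R3 - (0.227438) R2:  1.147025 phi_3 = -0.410565
Back-substitution:
  phi_hat_3 = -0.410565 / 1.147025 = -0.357939
  phi_hat_2 = (0.158397 - (0.265761)(-0.357939)) / 1.168497 = 0.216965
  phi_hat_1 = (0.3303 - (0.3303)(0.216965) - (0.2453)(-0.357939)) / 1.2554 = 0.275959
So phi_hat = [0.2760, 0.2170, -0.3579].
Therefore phi_hat_2 = 0.2170.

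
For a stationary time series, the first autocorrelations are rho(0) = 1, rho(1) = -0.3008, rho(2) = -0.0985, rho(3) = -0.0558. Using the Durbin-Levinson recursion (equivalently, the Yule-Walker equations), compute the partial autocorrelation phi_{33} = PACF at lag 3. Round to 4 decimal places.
\phi_{33} = -0.1771

The PACF at lag k is phi_{kk}, the last component of the solution
to the Yule-Walker system G_k phi = r_k where
  (G_k)_{ij} = rho(|i - j|), (r_k)_i = rho(i), i,j = 1..k.
Equivalently, Durbin-Levinson gives phi_{kk} iteratively:
  phi_{11} = rho(1)
  phi_{kk} = [rho(k) - sum_{j=1..k-1} phi_{k-1,j} rho(k-j)]
            / [1 - sum_{j=1..k-1} phi_{k-1,j} rho(j)],
  phi_{k,j} = phi_{k-1,j} - phi_{kk} phi_{k-1,k-j},  j = 1..k-1.
Step k = 1:
  phi_11 = rho(1) = -0.3008.
Step k = 2:
  phi_22 = [rho(2) - phi_11 rho(1)] / [1 - phi_11 rho(1)] = [-0.0985 - (-0.3008)(-0.3008)] / [1 - (-0.3008)(-0.3008)]
         = -0.18898064 / 0.90951936 = -0.207781.
  Update: phi_21 = phi_11 - phi_22 phi_11 = -0.3008 - (-0.207781)(-0.3008) = -0.3633.
Step k = 3:
  phi_33 = [rho(3) - phi_21 rho(2) - phi_22 rho(1)] / [1 - phi_21 rho(1) - phi_22 rho(2)]
    numerator   = -0.0558 - (-0.3633)(-0.0985) - (-0.207781)(-0.3008) = -0.15408555
    denominator = 1 - (-0.3633)(-0.3008) - (-0.207781)(-0.0985) = 0.87025282
  phi_33 = -0.15408555 / 0.87025282 = -0.1771.
Therefore phi_{33} = -0.1771.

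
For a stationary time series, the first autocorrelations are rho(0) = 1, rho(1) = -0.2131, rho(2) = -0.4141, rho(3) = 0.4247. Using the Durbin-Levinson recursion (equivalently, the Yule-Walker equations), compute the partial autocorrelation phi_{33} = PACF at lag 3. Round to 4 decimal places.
\phi_{33} = 0.2610

The PACF at lag k is phi_{kk}, the last component of the solution
to the Yule-Walker system G_k phi = r_k where
  (G_k)_{ij} = rho(|i - j|), (r_k)_i = rho(i), i,j = 1..k.
Equivalently, Durbin-Levinson gives phi_{kk} iteratively:
  phi_{11} = rho(1)
  phi_{kk} = [rho(k) - sum_{j=1..k-1} phi_{k-1,j} rho(k-j)]
            / [1 - sum_{j=1..k-1} phi_{k-1,j} rho(j)],
  phi_{k,j} = phi_{k-1,j} - phi_{kk} phi_{k-1,k-j},  j = 1..k-1.
Step k = 1:
  phi_11 = rho(1) = -0.2131.
Step k = 2:
  phi_22 = [rho(2) - phi_11 rho(1)] / [1 - phi_11 rho(1)] = [-0.4141 - (-0.2131)(-0.2131)] / [1 - (-0.2131)(-0.2131)]
         = -0.45951161 / 0.95458839 = -0.481371.
  Update: phi_21 = phi_11 - phi_22 phi_11 = -0.2131 - (-0.481371)(-0.2131) = -0.31568.
Step k = 3:
  phi_33 = [rho(3) - phi_21 rho(2) - phi_22 rho(1)] / [1 - phi_21 rho(1) - phi_22 rho(2)]
    numerator   = 0.4247 - (-0.31568)(-0.4141) - (-0.481371)(-0.2131) = 0.19139655
    denominator = 1 - (-0.31568)(-0.2131) - (-0.481371)(-0.4141) = 0.73339261
  phi_33 = 0.19139655 / 0.73339261 = 0.261.
Therefore phi_{33} = 0.2610.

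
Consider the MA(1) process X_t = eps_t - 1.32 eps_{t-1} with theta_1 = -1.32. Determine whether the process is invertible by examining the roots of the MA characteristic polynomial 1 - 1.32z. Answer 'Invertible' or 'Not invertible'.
\text{Not invertible}

The MA(q) characteristic polynomial is P(z) = 1 - 1.32z.
Invertibility requires all roots to lie outside the unit circle, i.e. |z| > 1 for every root.
This is linear in z: 1 + (-1.32) z = 0  =>  z = -1/(-1.32) = 0.757576,  |z| = 0.757576.
Moduli of all roots: 0.7576.
All moduli strictly greater than 1? No.
Verdict: Not invertible.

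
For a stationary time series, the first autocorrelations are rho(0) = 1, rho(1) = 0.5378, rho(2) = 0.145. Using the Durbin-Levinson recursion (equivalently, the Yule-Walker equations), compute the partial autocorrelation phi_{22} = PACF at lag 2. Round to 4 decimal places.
\phi_{22} = -0.2029

The PACF at lag k is phi_{kk}, the last component of the solution
to the Yule-Walker system G_k phi = r_k where
  (G_k)_{ij} = rho(|i - j|), (r_k)_i = rho(i), i,j = 1..k.
Equivalently, Durbin-Levinson gives phi_{kk} iteratively:
  phi_{11} = rho(1)
  phi_{kk} = [rho(k) - sum_{j=1..k-1} phi_{k-1,j} rho(k-j)]
            / [1 - sum_{j=1..k-1} phi_{k-1,j} rho(j)],
  phi_{k,j} = phi_{k-1,j} - phi_{kk} phi_{k-1,k-j},  j = 1..k-1.
Step k = 1:
  phi_11 = rho(1) = 0.5378.
Step k = 2:
  phi_22 = [rho(2) - phi_11 rho(1)] / [1 - phi_11 rho(1)] = [0.145 - (0.5378)(0.5378)] / [1 - (0.5378)(0.5378)]
         = -0.14422884 / 0.71077116 = -0.2029.
Therefore phi_{22} = -0.2029.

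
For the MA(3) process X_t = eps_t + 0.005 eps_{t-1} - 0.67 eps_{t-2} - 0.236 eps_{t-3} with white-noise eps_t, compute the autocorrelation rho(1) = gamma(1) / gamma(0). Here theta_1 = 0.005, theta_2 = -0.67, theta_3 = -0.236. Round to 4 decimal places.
\rho(1) = 0.1062

For an MA(q) process with theta_0 = 1, the autocovariance is
  gamma(k) = sigma^2 * sum_{i=0..q-k} theta_i * theta_{i+k},
and rho(k) = gamma(k) / gamma(0). Sigma^2 cancels.
  numerator   = (1)*(0.005) + (0.005)*(-0.67) + (-0.67)*(-0.236) = 0.15977.
  denominator = (1)^2 + (0.005)^2 + (-0.67)^2 + (-0.236)^2 = 1.504621.
  rho(1) = 0.15977 / 1.504621 = 0.1062.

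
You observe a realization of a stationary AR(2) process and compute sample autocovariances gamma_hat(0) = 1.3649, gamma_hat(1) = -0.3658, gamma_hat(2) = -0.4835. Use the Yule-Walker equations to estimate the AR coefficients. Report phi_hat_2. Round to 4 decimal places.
\hat\phi_{2} = -0.4590

The Yule-Walker equations for an AR(p) process read, in matrix form,
  Gamma_p phi = r_p,   with   (Gamma_p)_{ij} = gamma(|i - j|),
                       (r_p)_i = gamma(i),   i,j = 1..p.
Substitute the sample gammas (Toeplitz matrix and right-hand side of size 2):
  Gamma_p = [[1.3649, -0.3658], [-0.3658, 1.3649]]
  r_p     = [-0.3658, -0.4835]
Written out:
  1.3649 phi_1 - 0.3658 phi_2 = -0.3658
  -0.3658 phi_1 + 1.3649 phi_2 = -0.4835
Solve by Cramer's rule:
  det = gamma(0)^2 - gamma(1)^2 = (1.3649)^2 - (-0.3658)^2 = 1.86295201 - 0.13380964 = 1.72914237
  phi_hat_1 = [gamma(1) gamma(0) - gamma(1) gamma(2)] / det = [(-0.3658)(1.3649) - (-0.3658)(-0.4835)] / 1.72914237 = -0.67614472 / 1.72914237 = -0.391
  phi_hat_2 = [gamma(0) gamma(2) - gamma(1)^2] / det = [(1.3649)(-0.4835) - (-0.3658)^2] / 1.72914237 = -0.79373879 / 1.72914237 = -0.459
So phi_hat = [-0.3910, -0.4590].
Therefore phi_hat_2 = -0.4590.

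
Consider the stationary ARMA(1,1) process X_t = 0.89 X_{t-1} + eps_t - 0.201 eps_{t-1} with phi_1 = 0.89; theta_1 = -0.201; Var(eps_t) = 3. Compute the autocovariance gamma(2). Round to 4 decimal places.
\gamma(2) = 7.2657

Multiply the model equation by X_{t-k} and take expectations. With theta_0 = psi_0 = 1 and psi_j the MA(infinity) weights, this gives
  gamma(k) - sum_i phi_i gamma(k-i) = c_k,
  c_k = sigma^2 * sum_{j=k..q} theta_j psi_{j-k}   (c_k = 0 for k > q),
using gamma(-m) = gamma(m).
psi-weights needed (psi_j = theta_j + sum_i phi_i psi_{j-i}):
  psi_1 = theta_1 + phi_1 = -0.201 + (0.89) = 0.689
Right-hand sides:
  c_0 = sigma^2 (1 + theta_1 psi_1) = 3 * (1 + (-0.201)(0.689)) = 3 * 0.861511 = 2.584533
  c_1 = sigma^2 theta_1 = 3 * (-0.201) = -0.603
  c_2 = 0
Equations for k = 0 and k = 1 (AR order 1):
  gamma(0) = phi_1 gamma(1) + c_0
  gamma(1) = phi_1 gamma(0) + c_1
Substituting the second into the first: gamma(0) (1 - phi_1^2) = c_0 + phi_1 c_1, so
  gamma(0) = (c_0 + phi_1 c_1) / (1 - phi_1^2) = (2.584533 + (0.89)(-0.603)) / (1 - (0.89)^2) = 2.047863 / 0.2079 = 9.850231.
  gamma(1) = phi_1 gamma(0) + c_1 = (0.89)(9.850231) + (-0.603) = 8.163705.
For k = 2 (> q): gamma(2) = phi_1 gamma(1) = (0.89)(8.163705) = 7.265698.
Therefore gamma(2) = 7.2657 (to 4 decimal places).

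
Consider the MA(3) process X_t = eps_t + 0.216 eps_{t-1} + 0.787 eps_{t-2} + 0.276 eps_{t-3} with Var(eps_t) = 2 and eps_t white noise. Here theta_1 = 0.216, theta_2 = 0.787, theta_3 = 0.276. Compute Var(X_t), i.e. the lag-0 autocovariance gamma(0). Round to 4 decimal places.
\gamma(0) = 3.4844

For an MA(q) process X_t = eps_t + sum_i theta_i eps_{t-i} with
Var(eps_t) = sigma^2, the variance is
  gamma(0) = sigma^2 * (1 + sum_i theta_i^2).
  sum_i theta_i^2 = (0.216)^2 + (0.787)^2 + (0.276)^2 = 0.046656 + 0.619369 + 0.076176 = 0.742201.
  gamma(0) = 2 * (1 + 0.742201) = 2 * 1.742201 = 3.484402, which rounds to 3.4844.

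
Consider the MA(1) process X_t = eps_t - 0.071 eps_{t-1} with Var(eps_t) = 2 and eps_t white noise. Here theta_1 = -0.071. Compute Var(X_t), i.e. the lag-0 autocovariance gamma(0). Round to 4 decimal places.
\gamma(0) = 2.0101

For an MA(q) process X_t = eps_t + sum_i theta_i eps_{t-i} with
Var(eps_t) = sigma^2, the variance is
  gamma(0) = sigma^2 * (1 + sum_i theta_i^2).
  sum_i theta_i^2 = (-0.071)^2 = 0.005041.
  gamma(0) = 2 * (1 + 0.005041) = 2 * 1.005041 = 2.010082, which rounds to 2.0101.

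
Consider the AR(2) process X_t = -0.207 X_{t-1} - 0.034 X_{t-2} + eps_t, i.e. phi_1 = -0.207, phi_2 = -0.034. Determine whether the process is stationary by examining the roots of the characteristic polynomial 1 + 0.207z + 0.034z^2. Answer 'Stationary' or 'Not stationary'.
\text{Stationary}

The AR(p) characteristic polynomial is P(z) = 1 + 0.207z + 0.034z^2.
Stationarity requires all roots to lie outside the unit circle, i.e. |z| > 1 for every root.
Set 1 + (0.207) z + (0.034) z^2 = 0, i.e. a z^2 + b z + c = 0 with a = 0.034, b = 0.207, c = 1.
Discriminant D = b^2 - 4ac = (0.207)^2 - 4*(0.034)*1 = 0.042849 - (0.136) = -0.093151.
D < 0, so the roots are the complex-conjugate pair z = (-b +/- i sqrt(-D)) / (2a) = -3.0441 +/- 4.4883i.
For a conjugate pair |z|^2 = z * conj(z) = (product of roots) = c/a = 1/(0.034) = 29.411765, so |z| = sqrt(29.411765) = 5.4233 for both roots.
Moduli of all roots: 5.4233, 5.4233.
All moduli strictly greater than 1? Yes.
Verdict: Stationary.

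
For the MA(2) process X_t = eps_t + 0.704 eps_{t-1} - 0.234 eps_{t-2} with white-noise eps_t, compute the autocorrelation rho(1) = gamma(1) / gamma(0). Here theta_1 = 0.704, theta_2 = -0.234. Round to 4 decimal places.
\rho(1) = 0.3478

For an MA(q) process with theta_0 = 1, the autocovariance is
  gamma(k) = sigma^2 * sum_{i=0..q-k} theta_i * theta_{i+k},
and rho(k) = gamma(k) / gamma(0). Sigma^2 cancels.
  numerator   = (1)*(0.704) + (0.704)*(-0.234) = 0.539264.
  denominator = (1)^2 + (0.704)^2 + (-0.234)^2 = 1.550372.
  rho(1) = 0.539264 / 1.550372 = 0.3478.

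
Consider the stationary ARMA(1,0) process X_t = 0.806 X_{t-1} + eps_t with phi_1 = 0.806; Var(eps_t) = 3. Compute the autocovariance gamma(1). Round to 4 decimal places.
\gamma(1) = 6.9014

Multiply the model equation by X_{t-k} and take expectations. With theta_0 = psi_0 = 1 and psi_j the MA(infinity) weights, this gives
  gamma(k) - sum_i phi_i gamma(k-i) = c_k,
  c_k = sigma^2 * sum_{j=k..q} theta_j psi_{j-k}   (c_k = 0 for k > q),
using gamma(-m) = gamma(m).
Pure AR (q = 0): c_0 = sigma^2 = 3, c_k = 0 for k >= 1.
Equations for k = 0 and k = 1 (AR order 1):
  gamma(0) = phi_1 gamma(1) + c_0
  gamma(1) = phi_1 gamma(0) + c_1
Substituting the second into the first: gamma(0) (1 - phi_1^2) = c_0 + phi_1 c_1, so
  gamma(0) = c_0 / (1 - phi_1^2) = 3 / (1 - (0.806)^2) = 3 / 0.350364 = 8.562524.
  gamma(1) = phi_1 gamma(0) = (0.806)(8.562524) = 6.901394.
Therefore gamma(1) = 6.9014 (to 4 decimal places).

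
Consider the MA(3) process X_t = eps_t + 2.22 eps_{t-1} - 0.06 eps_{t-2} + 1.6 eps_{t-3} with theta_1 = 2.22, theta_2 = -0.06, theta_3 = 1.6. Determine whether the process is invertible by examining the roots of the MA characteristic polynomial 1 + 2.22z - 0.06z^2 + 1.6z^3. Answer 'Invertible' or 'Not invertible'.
\text{Not invertible}

The MA(q) characteristic polynomial is P(z) = 1 + 2.22z - 0.06z^2 + 1.6z^3.
Invertibility requires all roots to lie outside the unit circle, i.e. |z| > 1 for every root.
Degree 3: look for a simple real root z0 first, then factor out (1 - z/z0) and solve the remaining quadratic.
Testing z0 = -0.4: P(-0.4) = 1 + (2.22)(-0.4) + (-0.06)(-0.4)^2 + (1.6)(-0.4)^3
  = 1 + (-0.888) + (-0.0096) + (-0.1024) = 0.  So z_0 = -0.4 is a root, |z_0| = 0.4.
Divide out the factor (1 + 2.5 z) = (1 - z/z0) (since 1/z0 = -2.5):
  P(z) = (1 + 2.5 z)(1 + (-0.28) z + (0.64) z^2)
  [check: z-coef -0.28 - (-2.5) = 2.22; z^2-coef 0.64 - (-2.5)(-0.28) = -0.06; z^3-coef -(-2.5)(0.64) = 1.6.]
Remaining roots from the quadratic factor 1 + (-0.28) z + (0.64) z^2:
  Set 1 + (-0.28) z + (0.64) z^2 = 0, i.e. a z^2 + b z + c = 0 with a = 0.64, b = -0.28, c = 1.
  Discriminant D = b^2 - 4ac = (-0.28)^2 - 4*(0.64)*1 = 0.0784 - (2.56) = -2.4816.
  D < 0, so the roots are the complex-conjugate pair z = (-b +/- i sqrt(-D)) / (2a) = 0.2188 +/- 1.2307i.
  For a conjugate pair |z|^2 = z * conj(z) = (product of roots) = c/a = 1/(0.64) = 1.5625, so |z| = sqrt(1.5625) = 1.25 for both roots.
Moduli of all roots: 0.4000, 1.2500, 1.2500.
All moduli strictly greater than 1? No.
Verdict: Not invertible.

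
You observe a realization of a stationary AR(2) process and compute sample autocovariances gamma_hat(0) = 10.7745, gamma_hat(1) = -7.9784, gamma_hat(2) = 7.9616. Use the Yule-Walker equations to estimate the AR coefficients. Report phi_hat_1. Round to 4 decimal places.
\hat\phi_{1} = -0.4280

The Yule-Walker equations for an AR(p) process read, in matrix form,
  Gamma_p phi = r_p,   with   (Gamma_p)_{ij} = gamma(|i - j|),
                       (r_p)_i = gamma(i),   i,j = 1..p.
Substitute the sample gammas (Toeplitz matrix and right-hand side of size 2):
  Gamma_p = [[10.7745, -7.9784], [-7.9784, 10.7745]]
  r_p     = [-7.9784, 7.9616]
Written out:
  10.7745 phi_1 - 7.9784 phi_2 = -7.9784
  -7.9784 phi_1 + 10.7745 phi_2 = 7.9616
Solve by Cramer's rule:
  det = gamma(0)^2 - gamma(1)^2 = (10.7745)^2 - (-7.9784)^2 = 116.08985025 - 63.65486656 = 52.43498369
  phi_hat_1 = [gamma(1) gamma(0) - gamma(1) gamma(2)] / det = [(-7.9784)(10.7745) - (-7.9784)(7.9616)] / 52.43498369 = -22.44244136 / 52.43498369 = -0.428
  phi_hat_2 = [gamma(0) gamma(2) - gamma(1)^2] / det = [(10.7745)(7.9616) - (-7.9784)^2] / 52.43498369 = 22.12739264 / 52.43498369 = 0.422
So phi_hat = [-0.4280, 0.4220].
Therefore phi_hat_1 = -0.4280.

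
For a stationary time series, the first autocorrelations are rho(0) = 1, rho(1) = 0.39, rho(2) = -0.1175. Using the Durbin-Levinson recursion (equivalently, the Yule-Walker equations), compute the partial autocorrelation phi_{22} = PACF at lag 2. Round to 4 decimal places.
\phi_{22} = -0.3180

The PACF at lag k is phi_{kk}, the last component of the solution
to the Yule-Walker system G_k phi = r_k where
  (G_k)_{ij} = rho(|i - j|), (r_k)_i = rho(i), i,j = 1..k.
Equivalently, Durbin-Levinson gives phi_{kk} iteratively:
  phi_{11} = rho(1)
  phi_{kk} = [rho(k) - sum_{j=1..k-1} phi_{k-1,j} rho(k-j)]
            / [1 - sum_{j=1..k-1} phi_{k-1,j} rho(j)],
  phi_{k,j} = phi_{k-1,j} - phi_{kk} phi_{k-1,k-j},  j = 1..k-1.
Step k = 1:
  phi_11 = rho(1) = 0.39.
Step k = 2:
  phi_22 = [rho(2) - phi_11 rho(1)] / [1 - phi_11 rho(1)] = [-0.1175 - (0.39)(0.39)] / [1 - (0.39)(0.39)]
         = -0.2696 / 0.8479 = -0.318.
Therefore phi_{22} = -0.3180.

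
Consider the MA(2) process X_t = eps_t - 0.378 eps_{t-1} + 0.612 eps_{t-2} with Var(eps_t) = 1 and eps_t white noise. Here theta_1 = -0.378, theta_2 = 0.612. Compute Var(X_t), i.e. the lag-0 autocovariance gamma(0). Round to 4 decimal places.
\gamma(0) = 1.5174

For an MA(q) process X_t = eps_t + sum_i theta_i eps_{t-i} with
Var(eps_t) = sigma^2, the variance is
  gamma(0) = sigma^2 * (1 + sum_i theta_i^2).
  sum_i theta_i^2 = (-0.378)^2 + (0.612)^2 = 0.142884 + 0.374544 = 0.517428.
  gamma(0) = 1 * (1 + 0.517428) = 1 * 1.517428 = 1.517428, which rounds to 1.5174.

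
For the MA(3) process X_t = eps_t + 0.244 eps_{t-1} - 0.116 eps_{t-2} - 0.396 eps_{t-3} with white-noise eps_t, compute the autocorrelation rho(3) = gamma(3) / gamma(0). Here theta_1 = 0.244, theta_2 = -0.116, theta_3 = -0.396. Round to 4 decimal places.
\rho(3) = -0.3220

For an MA(q) process with theta_0 = 1, the autocovariance is
  gamma(k) = sigma^2 * sum_{i=0..q-k} theta_i * theta_{i+k},
and rho(k) = gamma(k) / gamma(0). Sigma^2 cancels.
  numerator   = (1)*(-0.396) = -0.396.
  denominator = (1)^2 + (0.244)^2 + (-0.116)^2 + (-0.396)^2 = 1.229808.
  rho(3) = -0.396 / 1.229808 = -0.3220.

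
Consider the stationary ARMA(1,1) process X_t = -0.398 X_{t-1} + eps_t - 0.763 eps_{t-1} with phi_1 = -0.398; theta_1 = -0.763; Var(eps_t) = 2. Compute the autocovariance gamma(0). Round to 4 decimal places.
\gamma(0) = 5.2032

Multiply the model equation by X_{t-k} and take expectations. With theta_0 = psi_0 = 1 and psi_j the MA(infinity) weights, this gives
  gamma(k) - sum_i phi_i gamma(k-i) = c_k,
  c_k = sigma^2 * sum_{j=k..q} theta_j psi_{j-k}   (c_k = 0 for k > q),
using gamma(-m) = gamma(m).
psi-weights needed (psi_j = theta_j + sum_i phi_i psi_{j-i}):
  psi_1 = theta_1 + phi_1 = -0.763 + (-0.398) = -1.161
Right-hand sides:
  c_0 = sigma^2 (1 + theta_1 psi_1) = 2 * (1 + (-0.763)(-1.161)) = 2 * 1.885843 = 3.771686
  c_1 = sigma^2 theta_1 = 2 * (-0.763) = -1.526
  c_2 = 0
Equations for k = 0 and k = 1 (AR order 1):
  gamma(0) = phi_1 gamma(1) + c_0
  gamma(1) = phi_1 gamma(0) + c_1
Substituting the second into the first: gamma(0) (1 - phi_1^2) = c_0 + phi_1 c_1, so
  gamma(0) = (c_0 + phi_1 c_1) / (1 - phi_1^2) = (3.771686 + (-0.398)(-1.526)) / (1 - (-0.398)^2) = 4.379034 / 0.841596 = 5.20325.
Therefore gamma(0) = 5.2032 (to 4 decimal places).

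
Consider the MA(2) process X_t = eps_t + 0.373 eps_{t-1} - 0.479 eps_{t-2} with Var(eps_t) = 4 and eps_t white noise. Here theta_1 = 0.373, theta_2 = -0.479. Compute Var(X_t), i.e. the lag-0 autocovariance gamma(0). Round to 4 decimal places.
\gamma(0) = 5.4743

For an MA(q) process X_t = eps_t + sum_i theta_i eps_{t-i} with
Var(eps_t) = sigma^2, the variance is
  gamma(0) = sigma^2 * (1 + sum_i theta_i^2).
  sum_i theta_i^2 = (0.373)^2 + (-0.479)^2 = 0.139129 + 0.229441 = 0.36857.
  gamma(0) = 4 * (1 + 0.36857) = 4 * 1.36857 = 5.47428, which rounds to 5.4743.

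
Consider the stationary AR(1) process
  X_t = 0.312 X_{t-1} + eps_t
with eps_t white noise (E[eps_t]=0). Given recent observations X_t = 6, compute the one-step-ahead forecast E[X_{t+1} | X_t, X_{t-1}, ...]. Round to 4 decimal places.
E[X_{t+1} \mid \mathcal F_t] = 1.8720

For an AR(p) model X_t = c + sum_i phi_i X_{t-i} + eps_t, the
one-step-ahead conditional mean is
  E[X_{t+1} | X_t, ...] = c + sum_i phi_i X_{t+1-i}.
Substitute known values:
  E[X_{t+1} | ...] = (0.312) * (6)
                   = 1.8720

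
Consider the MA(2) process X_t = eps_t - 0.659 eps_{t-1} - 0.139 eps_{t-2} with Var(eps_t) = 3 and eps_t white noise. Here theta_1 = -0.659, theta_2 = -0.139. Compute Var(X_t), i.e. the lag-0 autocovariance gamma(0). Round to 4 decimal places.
\gamma(0) = 4.3608

For an MA(q) process X_t = eps_t + sum_i theta_i eps_{t-i} with
Var(eps_t) = sigma^2, the variance is
  gamma(0) = sigma^2 * (1 + sum_i theta_i^2).
  sum_i theta_i^2 = (-0.659)^2 + (-0.139)^2 = 0.434281 + 0.019321 = 0.453602.
  gamma(0) = 3 * (1 + 0.453602) = 3 * 1.453602 = 4.360806, which rounds to 4.3608.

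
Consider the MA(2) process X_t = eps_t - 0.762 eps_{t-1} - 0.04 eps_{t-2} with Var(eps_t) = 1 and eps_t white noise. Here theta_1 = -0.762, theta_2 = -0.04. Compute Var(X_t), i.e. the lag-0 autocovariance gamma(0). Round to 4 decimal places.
\gamma(0) = 1.5822

For an MA(q) process X_t = eps_t + sum_i theta_i eps_{t-i} with
Var(eps_t) = sigma^2, the variance is
  gamma(0) = sigma^2 * (1 + sum_i theta_i^2).
  sum_i theta_i^2 = (-0.762)^2 + (-0.04)^2 = 0.580644 + 0.0016 = 0.582244.
  gamma(0) = 1 * (1 + 0.582244) = 1 * 1.582244 = 1.582244, which rounds to 1.5822.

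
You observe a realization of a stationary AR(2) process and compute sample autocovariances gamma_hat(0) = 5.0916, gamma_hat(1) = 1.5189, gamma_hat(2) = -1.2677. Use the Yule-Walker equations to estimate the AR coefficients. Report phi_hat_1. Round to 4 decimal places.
\hat\phi_{1} = 0.4090

The Yule-Walker equations for an AR(p) process read, in matrix form,
  Gamma_p phi = r_p,   with   (Gamma_p)_{ij} = gamma(|i - j|),
                       (r_p)_i = gamma(i),   i,j = 1..p.
Substitute the sample gammas (Toeplitz matrix and right-hand side of size 2):
  Gamma_p = [[5.0916, 1.5189], [1.5189, 5.0916]]
  r_p     = [1.5189, -1.2677]
Written out:
  5.0916 phi_1 + 1.5189 phi_2 = 1.5189
  1.5189 phi_1 + 5.0916 phi_2 = -1.2677
Solve by Cramer's rule:
  det = gamma(0)^2 - gamma(1)^2 = (5.0916)^2 - (1.5189)^2 = 25.92439056 - 2.30705721 = 23.61733335
  phi_hat_1 = [gamma(1) gamma(0) - gamma(1) gamma(2)] / det = [(1.5189)(5.0916) - (1.5189)(-1.2677)] / 23.61733335 = 9.65914077 / 23.61733335 = 0.409
  phi_hat_2 = [gamma(0) gamma(2) - gamma(1)^2] / det = [(5.0916)(-1.2677) - (1.5189)^2] / 23.61733335 = -8.76167853 / 23.61733335 = -0.371
So phi_hat = [0.4090, -0.3710].
Therefore phi_hat_1 = 0.4090.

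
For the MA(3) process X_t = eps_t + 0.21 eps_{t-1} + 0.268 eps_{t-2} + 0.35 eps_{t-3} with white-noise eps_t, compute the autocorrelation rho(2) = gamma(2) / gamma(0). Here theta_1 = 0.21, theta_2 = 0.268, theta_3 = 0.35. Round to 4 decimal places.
\rho(2) = 0.2758

For an MA(q) process with theta_0 = 1, the autocovariance is
  gamma(k) = sigma^2 * sum_{i=0..q-k} theta_i * theta_{i+k},
and rho(k) = gamma(k) / gamma(0). Sigma^2 cancels.
  numerator   = (1)*(0.268) + (0.21)*(0.35) = 0.3415.
  denominator = (1)^2 + (0.21)^2 + (0.268)^2 + (0.35)^2 = 1.238424.
  rho(2) = 0.3415 / 1.238424 = 0.2758.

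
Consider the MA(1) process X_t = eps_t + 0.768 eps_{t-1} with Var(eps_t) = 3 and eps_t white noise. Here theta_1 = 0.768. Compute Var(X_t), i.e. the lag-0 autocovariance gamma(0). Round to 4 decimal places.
\gamma(0) = 4.7695

For an MA(q) process X_t = eps_t + sum_i theta_i eps_{t-i} with
Var(eps_t) = sigma^2, the variance is
  gamma(0) = sigma^2 * (1 + sum_i theta_i^2).
  sum_i theta_i^2 = (0.768)^2 = 0.589824.
  gamma(0) = 3 * (1 + 0.589824) = 3 * 1.589824 = 4.769472, which rounds to 4.7695.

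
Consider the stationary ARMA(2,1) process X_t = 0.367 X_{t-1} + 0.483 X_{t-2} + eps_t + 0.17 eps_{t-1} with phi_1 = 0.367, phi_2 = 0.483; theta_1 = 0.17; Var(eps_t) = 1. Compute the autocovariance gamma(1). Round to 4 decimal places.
\gamma(1) = 2.6995

Multiply the model equation by X_{t-k} and take expectations. With theta_0 = psi_0 = 1 and psi_j the MA(infinity) weights, this gives
  gamma(k) - sum_i phi_i gamma(k-i) = c_k,
  c_k = sigma^2 * sum_{j=k..q} theta_j psi_{j-k}   (c_k = 0 for k > q),
using gamma(-m) = gamma(m).
psi-weights needed (psi_j = theta_j + sum_i phi_i psi_{j-i}):
  psi_1 = theta_1 + phi_1 = 0.17 + (0.367) = 0.537
Right-hand sides:
  c_0 = sigma^2 (1 + theta_1 psi_1) = 1 * (1 + (0.17)(0.537)) = 1 * 1.09129 = 1.09129
  c_1 = sigma^2 theta_1 = 1 * (0.17) = 0.17
  c_2 = 0
Equations for k = 0, 1, 2 (AR order 2, c_2 = 0):
  (E0) gamma(0) = phi_1 gamma(1) + phi_2 gamma(2) + c_0
  (E1) gamma(1) = phi_1 gamma(0) + phi_2 gamma(1) + c_1
  (E2) gamma(2) = phi_1 gamma(1) + phi_2 gamma(0)
From (E1): gamma(1) = A gamma(0) + B with
  A = phi_1 / (1 - phi_2) = 0.367 / 0.517 = 0.709865,   B = c_1 / (1 - phi_2) = 0.17 / 0.517 = 0.32882.
Insert (E2) into (E0): gamma(0) (1 - phi_2^2) = phi_1 (1 + phi_2) gamma(1) + c_0.
  phi_1 (1 + phi_2) = (0.367)(1.483) = 0.544261,   1 - phi_2^2 = 0.766711.
Replace gamma(1) by A gamma(0) + B and collect gamma(0):
  gamma(0) [0.766711 - (0.544261)(0.709865)] = (0.544261)(0.32882) + 1.09129
  gamma(0) * 0.380359 = 1.270254
  gamma(0) = 1.270254 / 0.380359 = 3.339615.
  gamma(1) = A gamma(0) + B = (0.709865)(3.339615) + (0.32882) = 2.699495.
Therefore gamma(1) = 2.6995 (to 4 decimal places).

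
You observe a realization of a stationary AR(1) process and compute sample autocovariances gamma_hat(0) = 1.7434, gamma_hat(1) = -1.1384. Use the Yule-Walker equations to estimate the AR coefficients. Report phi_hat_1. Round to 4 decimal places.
\hat\phi_{1} = -0.6530

The Yule-Walker equations for an AR(p) process read, in matrix form,
  Gamma_p phi = r_p,   with   (Gamma_p)_{ij} = gamma(|i - j|),
                       (r_p)_i = gamma(i),   i,j = 1..p.
Substitute the sample gammas (Toeplitz matrix and right-hand side of size 1):
  Gamma_p = [[1.7434]]
  r_p     = [-1.1384]
With p = 1 this is the single equation gamma(0) phi_1 = gamma(1):
  phi_hat_1 = gamma(1) / gamma(0) = -1.1384 / 1.7434 = -0.6530.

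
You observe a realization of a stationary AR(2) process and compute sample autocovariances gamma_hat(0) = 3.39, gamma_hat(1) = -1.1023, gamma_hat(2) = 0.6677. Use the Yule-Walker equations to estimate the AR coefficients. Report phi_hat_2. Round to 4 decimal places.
\hat\phi_{2} = 0.1020

The Yule-Walker equations for an AR(p) process read, in matrix form,
  Gamma_p phi = r_p,   with   (Gamma_p)_{ij} = gamma(|i - j|),
                       (r_p)_i = gamma(i),   i,j = 1..p.
Substitute the sample gammas (Toeplitz matrix and right-hand side of size 2):
  Gamma_p = [[3.39, -1.1023], [-1.1023, 3.39]]
  r_p     = [-1.1023, 0.6677]
Written out:
  3.39 phi_1 - 1.1023 phi_2 = -1.1023
  -1.1023 phi_1 + 3.39 phi_2 = 0.6677
Solve by Cramer's rule:
  det = gamma(0)^2 - gamma(1)^2 = (3.39)^2 - (-1.1023)^2 = 11.4921 - 1.21506529 = 10.27703471
  phi_hat_1 = [gamma(1) gamma(0) - gamma(1) gamma(2)] / det = [(-1.1023)(3.39) - (-1.1023)(0.6677)] / 10.27703471 = -3.00079129 / 10.27703471 = -0.292
  phi_hat_2 = [gamma(0) gamma(2) - gamma(1)^2] / det = [(3.39)(0.6677) - (-1.1023)^2] / 10.27703471 = 1.04843771 / 10.27703471 = 0.102
So phi_hat = [-0.2920, 0.1020].
Therefore phi_hat_2 = 0.1020.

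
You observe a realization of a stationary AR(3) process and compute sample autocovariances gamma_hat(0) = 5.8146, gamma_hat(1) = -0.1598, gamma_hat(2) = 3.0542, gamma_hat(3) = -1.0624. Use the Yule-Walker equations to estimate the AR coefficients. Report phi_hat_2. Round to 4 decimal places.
\hat\phi_{2} = 0.5220

The Yule-Walker equations for an AR(p) process read, in matrix form,
  Gamma_p phi = r_p,   with   (Gamma_p)_{ij} = gamma(|i - j|),
                       (r_p)_i = gamma(i),   i,j = 1..p.
Substitute the sample gammas (Toeplitz matrix and right-hand side of size 3):
  Gamma_p = [[5.8146, -0.1598, 3.0542], [-0.1598, 5.8146, -0.1598], [3.0542, -0.1598, 5.8146]]
  r_p     = [-0.1598, 3.0542, -1.0624]
Written out (R1..R3):
  (R1) 5.8146 phi_1 - 0.1598 phi_2 + 3.0542 phi_3 = -0.1598
  (R2) -0.1598 phi_1 + 5.8146 phi_2 - 0.1598 phi_3 = 3.0542
  (R3) 3.0542 phi_1 - 0.1598 phi_2 + 5.8146 phi_3 = -1.0624
Gaussian elimination:
  R2 <- R2 - (-0.1598/5.8146) R1 = R2 - (-0.027483) R1:  5.810208 phi_2 - 0.075863 phi_3 = 3.049808
  R3 <- R3 - (3.0542/5.8146) R1 = R3 - (0.525264) R1:  -0.075863 phi_2 + 4.210339 phi_3 = -0.978463
  R3 <- R3 - (-0.075863/5.810208) R2 = R3 - (-0.013057) R2:  4.209348 phi_3 = -0.938642
Back-substitution:
  phi_hat_3 = -0.938642 / 4.209348 = -0.22299
  phi_hat_2 = (3.049808 - (-0.075863)(-0.22299)) / 5.810208 = 0.521994
  phi_hat_1 = (-0.1598 - (-0.1598)(0.521994) - (3.0542)(-0.22299)) / 5.8146 = 0.103992
So phi_hat = [0.1040, 0.5220, -0.2230].
Therefore phi_hat_2 = 0.5220.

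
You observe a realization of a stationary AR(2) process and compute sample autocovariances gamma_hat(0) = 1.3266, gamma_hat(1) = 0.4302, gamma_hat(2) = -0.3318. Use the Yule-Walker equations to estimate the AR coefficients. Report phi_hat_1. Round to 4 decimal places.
\hat\phi_{1} = 0.4530

The Yule-Walker equations for an AR(p) process read, in matrix form,
  Gamma_p phi = r_p,   with   (Gamma_p)_{ij} = gamma(|i - j|),
                       (r_p)_i = gamma(i),   i,j = 1..p.
Substitute the sample gammas (Toeplitz matrix and right-hand side of size 2):
  Gamma_p = [[1.3266, 0.4302], [0.4302, 1.3266]]
  r_p     = [0.4302, -0.3318]
Written out:
  1.3266 phi_1 + 0.4302 phi_2 = 0.4302
  0.4302 phi_1 + 1.3266 phi_2 = -0.3318
Solve by Cramer's rule:
  det = gamma(0)^2 - gamma(1)^2 = (1.3266)^2 - (0.4302)^2 = 1.75986756 - 0.18507204 = 1.57479552
  phi_hat_1 = [gamma(1) gamma(0) - gamma(1) gamma(2)] / det = [(0.4302)(1.3266) - (0.4302)(-0.3318)] / 1.57479552 = 0.71344368 / 1.57479552 = 0.453
  phi_hat_2 = [gamma(0) gamma(2) - gamma(1)^2] / det = [(1.3266)(-0.3318) - (0.4302)^2] / 1.57479552 = -0.62523792 / 1.57479552 = -0.397
So phi_hat = [0.4530, -0.3970].
Therefore phi_hat_1 = 0.4530.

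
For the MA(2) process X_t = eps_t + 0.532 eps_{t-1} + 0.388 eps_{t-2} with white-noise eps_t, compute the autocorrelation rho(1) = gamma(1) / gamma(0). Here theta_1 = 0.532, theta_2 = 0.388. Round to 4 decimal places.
\rho(1) = 0.5151

For an MA(q) process with theta_0 = 1, the autocovariance is
  gamma(k) = sigma^2 * sum_{i=0..q-k} theta_i * theta_{i+k},
and rho(k) = gamma(k) / gamma(0). Sigma^2 cancels.
  numerator   = (1)*(0.532) + (0.532)*(0.388) = 0.738416.
  denominator = (1)^2 + (0.532)^2 + (0.388)^2 = 1.433568.
  rho(1) = 0.738416 / 1.433568 = 0.5151.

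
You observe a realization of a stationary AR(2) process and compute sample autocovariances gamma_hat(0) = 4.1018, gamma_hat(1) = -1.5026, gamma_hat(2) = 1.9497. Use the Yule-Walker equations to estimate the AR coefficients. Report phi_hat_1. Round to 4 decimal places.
\hat\phi_{1} = -0.2220

The Yule-Walker equations for an AR(p) process read, in matrix form,
  Gamma_p phi = r_p,   with   (Gamma_p)_{ij} = gamma(|i - j|),
                       (r_p)_i = gamma(i),   i,j = 1..p.
Substitute the sample gammas (Toeplitz matrix and right-hand side of size 2):
  Gamma_p = [[4.1018, -1.5026], [-1.5026, 4.1018]]
  r_p     = [-1.5026, 1.9497]
Written out:
  4.1018 phi_1 - 1.5026 phi_2 = -1.5026
  -1.5026 phi_1 + 4.1018 phi_2 = 1.9497
Solve by Cramer's rule:
  det = gamma(0)^2 - gamma(1)^2 = (4.1018)^2 - (-1.5026)^2 = 16.82476324 - 2.25780676 = 14.56695648
  phi_hat_1 = [gamma(1) gamma(0) - gamma(1) gamma(2)] / det = [(-1.5026)(4.1018) - (-1.5026)(1.9497)] / 14.56695648 = -3.23374546 / 14.56695648 = -0.222
  phi_hat_2 = [gamma(0) gamma(2) - gamma(1)^2] / det = [(4.1018)(1.9497) - (-1.5026)^2] / 14.56695648 = 5.7394727 / 14.56695648 = 0.394
So phi_hat = [-0.2220, 0.3940].
Therefore phi_hat_1 = -0.2220.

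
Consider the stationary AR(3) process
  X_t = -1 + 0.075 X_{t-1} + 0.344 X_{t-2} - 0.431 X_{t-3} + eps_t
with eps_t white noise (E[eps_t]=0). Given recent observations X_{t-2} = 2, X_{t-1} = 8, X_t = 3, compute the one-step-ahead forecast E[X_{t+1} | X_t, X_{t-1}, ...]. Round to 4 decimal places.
E[X_{t+1} \mid \mathcal F_t] = 1.1150

For an AR(p) model X_t = c + sum_i phi_i X_{t-i} + eps_t, the
one-step-ahead conditional mean is
  E[X_{t+1} | X_t, ...] = c + sum_i phi_i X_{t+1-i}.
Substitute known values:
  E[X_{t+1} | ...] = -1 + (0.075) * (3) + (0.344) * (8) + (-0.431) * (2)
                   = 1.1150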